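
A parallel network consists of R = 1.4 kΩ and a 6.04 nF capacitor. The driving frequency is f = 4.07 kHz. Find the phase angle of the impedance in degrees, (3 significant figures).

-12.2°

ω = 2πf = 25570 rad/s
X_C = 1/(ωC) = 6470 Ω
Parallel: admittances add. Y = 1/R + jωC
Y = (0.000714 + j0.000154) S
|Y| = 0.000731 S → |Z| = 1/|Y| = 1370 Ω, ∠Z = −∠Y = -12.2°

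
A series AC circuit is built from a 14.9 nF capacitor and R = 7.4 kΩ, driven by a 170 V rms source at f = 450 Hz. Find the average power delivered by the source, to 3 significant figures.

ω = 2πf = 2827 rad/s
X_C = 1/(ωC) = 23700 Ω
Z = 7400 − j23700 Ω
|Z| = √(7400² + 23700²) = 24900 Ω
∠Z = arctan(-23700/7400) = -72.7°
I = V/|Z| = 6.84 mA
P = VI cos φ = 170 × 0.00684 × cos(-72.7°) = 346 mW

346 mW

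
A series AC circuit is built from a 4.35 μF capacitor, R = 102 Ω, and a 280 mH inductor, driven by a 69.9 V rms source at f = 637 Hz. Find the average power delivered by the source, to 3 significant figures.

ω = 2πf = 4002 rad/s
X_L = ωL = 1120 Ω
X_C = 1/(ωC) = 57.4 Ω
Net reactance X = X_L − X_C = 1060 Ω
Z = 102 + j1060 Ω
|Z| = √(102² + 1060²) = 1070 Ω
∠Z = arctan(1060/102) = 84.5°
I = V/|Z| = 65.4 mA
P = VI cos φ = 69.9 × 0.0654 × cos(84.5°) = 437 mW

437 mW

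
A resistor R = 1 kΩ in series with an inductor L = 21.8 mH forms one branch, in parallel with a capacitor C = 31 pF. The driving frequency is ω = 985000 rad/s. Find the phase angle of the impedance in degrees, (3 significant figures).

X_L = ωL = 21500 Ω
X_C = 1/(ωC) = 32700 Ω
Branch 1 (R+jX_L): Z₁ = 1000 + j21500 Ω, |Z₁| = 21500 Ω
Branch 2 (−jX_C): Z₂ = −j32700 Ω
Parallel: Z = Z₁Z₂/(Z₁+Z₂), |Z| = 62200 Ω, ∠Z = 82.3°

82.3°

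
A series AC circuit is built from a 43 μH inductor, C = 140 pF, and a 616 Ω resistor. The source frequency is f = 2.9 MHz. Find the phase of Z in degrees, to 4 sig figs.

ω = 2πf = 1.822e+07 rad/s
X_L = ωL = 783.5 Ω
X_C = 1/(ωC) = 392.0 Ω
Net reactance X = X_L − X_C = 391.5 Ω
Z = 616.0 + j391.5 Ω
|Z| = √(616.0² + 391.5²) = 729.9 Ω
∠Z = arctan(391.5/616.0) = 32.44°

32.44°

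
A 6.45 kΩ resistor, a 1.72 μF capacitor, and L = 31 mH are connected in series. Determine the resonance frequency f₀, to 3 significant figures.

689 Hz

ω₀ = 1/√(LC) = 1/√(0.031 × 1.72e-06) = 4331 rad/s
f₀ = ω₀/(2π) = 689 Hz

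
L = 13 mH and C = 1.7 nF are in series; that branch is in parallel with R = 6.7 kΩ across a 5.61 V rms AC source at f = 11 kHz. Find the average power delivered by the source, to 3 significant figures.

4.70 mW

ω = 2πf = 69120 rad/s
X_L = ωL = 898 Ω
X_C = 1/(ωC) = 8510 Ω
Branch 1: Z₁ = R = 6700 Ω
Branch 2 (series LC): Z₂ = j(X_L − X_C) = −j7610 Ω
Parallel: Z = Z₁Z₂/(Z₁+Z₂), |Z| = 5030 Ω, ∠Z = -41.4°
I = V/|Z| = 1.12 mA
P = VI cos φ = 5.61 × 0.00112 × cos(-41.4°) = 4.70 mW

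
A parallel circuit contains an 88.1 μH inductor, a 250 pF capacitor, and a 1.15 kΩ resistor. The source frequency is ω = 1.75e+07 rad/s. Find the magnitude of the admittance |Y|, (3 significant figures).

3.83 mS

X_L = ωL = 1540 Ω
X_C = 1/(ωC) = 229 Ω
Parallel: admittances add. Y = 1/R + 1/(jωL) + jωC
Y = (0.000870 + j0.00373) S
|Y| = 0.00383 S → |Z| = 1/|Y| = 261 Ω, ∠Z = −∠Y = -76.9°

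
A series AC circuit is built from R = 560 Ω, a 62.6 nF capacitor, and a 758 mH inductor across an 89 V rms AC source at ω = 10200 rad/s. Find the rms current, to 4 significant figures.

X_L = ωL = 7732 Ω
X_C = 1/(ωC) = 1566 Ω
Net reactance X = X_L − X_C = 6165 Ω
Z = 560.0 + j6165 Ω
|Z| = √(560.0² + 6165²) = 6191 Ω
I = V/|Z| = 89/6191 = 14.38 mA

14.38 mA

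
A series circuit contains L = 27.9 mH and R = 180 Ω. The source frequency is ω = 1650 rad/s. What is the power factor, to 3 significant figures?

0.969

X_L = ωL = 46.0 Ω
Z = 180 + j46.0 Ω
|Z| = √(180² + 46.0²) = 186 Ω
∠Z = arctan(46.0/180) = 14.3°
cos φ = cos(14.3°) = 0.969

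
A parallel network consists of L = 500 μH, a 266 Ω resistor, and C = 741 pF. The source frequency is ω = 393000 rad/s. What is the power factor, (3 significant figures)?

X_L = ωL = 196 Ω
X_C = 1/(ωC) = 3430 Ω
Parallel: admittances add. Y = 1/R + 1/(jωL) + jωC
Y = (0.00376 − j0.00480) S
|Y| = 0.00610 S → |Z| = 1/|Y| = 164 Ω, ∠Z = −∠Y = 51.9°
cos φ = cos(51.9°) = 0.617

0.617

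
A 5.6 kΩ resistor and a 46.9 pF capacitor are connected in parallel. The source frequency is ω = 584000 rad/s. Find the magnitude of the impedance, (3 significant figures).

X_C = 1/(ωC) = 36500 Ω
Parallel: admittances add. Y = 1/R + jωC
Y = (0.000179 + j2.74e-05) S
|Y| = 0.000181 S → |Z| = 1/|Y| = 5540 Ω, ∠Z = −∠Y = -8.72°

5540 Ω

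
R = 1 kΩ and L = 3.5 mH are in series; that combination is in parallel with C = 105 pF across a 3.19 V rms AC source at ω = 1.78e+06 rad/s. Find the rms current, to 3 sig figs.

X_L = ωL = 6230 Ω
X_C = 1/(ωC) = 5350 Ω
Branch 1 (R+jX_L): Z₁ = 1000 + j6230 Ω, |Z₁| = 6310 Ω
Branch 2 (−jX_C): Z₂ = −j5350 Ω
Parallel: Z = Z₁Z₂/(Z₁+Z₂), |Z| = 25300 Ω, ∠Z = -50.5°
I = V/|Z| = 3.19/25300 = 126 μA

126 μA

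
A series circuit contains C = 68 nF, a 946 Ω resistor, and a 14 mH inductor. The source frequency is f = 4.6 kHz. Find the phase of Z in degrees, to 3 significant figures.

ω = 2πf = 28900 rad/s
X_L = ωL = 405 Ω
X_C = 1/(ωC) = 509 Ω
Net reactance X = X_L − X_C = -104 Ω
Z = 946 − j104 Ω
|Z| = √(946² + 104²) = 952 Ω
∠Z = arctan(-104/946) = -6.28°

-6.28°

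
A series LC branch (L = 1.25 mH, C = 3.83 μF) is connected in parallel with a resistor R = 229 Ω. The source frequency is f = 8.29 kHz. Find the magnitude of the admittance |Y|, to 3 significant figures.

ω = 2πf = 52090 rad/s
X_L = ωL = 65.1 Ω
X_C = 1/(ωC) = 5.01 Ω
Branch 1: Z₁ = R = 229 Ω
Branch 2 (series LC): Z₂ = j(X_L − X_C) = j60.1 Ω
Parallel: Z = Z₁Z₂/(Z₁+Z₂), |Z| = 58.1 Ω, ∠Z = 75.3°
|Y| = 1/|Z| = 17.2 mS

17.2 mS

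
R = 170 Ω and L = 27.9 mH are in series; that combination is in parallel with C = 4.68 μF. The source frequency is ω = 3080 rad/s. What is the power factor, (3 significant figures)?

0.362

X_L = ωL = 85.9 Ω
X_C = 1/(ωC) = 69.4 Ω
Branch 1 (R+jX_L): Z₁ = 170 + j85.9 Ω, |Z₁| = 190 Ω
Branch 2 (−jX_C): Z₂ = −j69.4 Ω
Parallel: Z = Z₁Z₂/(Z₁+Z₂), |Z| = 77.4 Ω, ∠Z = -68.7°
cos φ = cos(-68.7°) = 0.362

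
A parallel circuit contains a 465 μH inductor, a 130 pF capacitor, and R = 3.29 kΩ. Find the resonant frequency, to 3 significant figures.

647 kHz

ω₀ = 1/√(LC) = 1/√(0.000465 × 1.3e-10) = 4.067e+06 rad/s
f₀ = ω₀/(2π) = 647 kHz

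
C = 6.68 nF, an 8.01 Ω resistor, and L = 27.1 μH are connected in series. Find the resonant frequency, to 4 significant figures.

ω₀ = 1/√(LC) = 1/√(2.71e-05 × 6.68e-09) = 2.35e+06 rad/s
f₀ = ω₀/(2π) = 374.1 kHz

374.1 kHz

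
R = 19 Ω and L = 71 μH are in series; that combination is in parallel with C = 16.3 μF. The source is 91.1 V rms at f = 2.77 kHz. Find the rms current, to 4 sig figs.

ω = 2πf = 17400 rad/s
X_L = ωL = 1.236 Ω
X_C = 1/(ωC) = 3.525 Ω
Branch 1 (R+jX_L): Z₁ = 19.00 + j1.236 Ω, |Z₁| = 19.04 Ω
Branch 2 (−jX_C): Z₂ = −j3.525 Ω
Parallel: Z = Z₁Z₂/(Z₁+Z₂), |Z| = 3.507 Ω, ∠Z = -79.41°
I = V/|Z| = 91.1/3.507 = 25.98 A

25.98 A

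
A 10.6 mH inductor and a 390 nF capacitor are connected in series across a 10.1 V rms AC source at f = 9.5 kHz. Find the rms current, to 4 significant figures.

17.13 mA

ω = 2πf = 59690 rad/s
X_L = ωL = 632.7 Ω
X_C = 1/(ωC) = 42.96 Ω
Net reactance X = X_L − X_C = 589.8 Ω
Z = j589.8 Ω
|Z| = √(0² + 589.8²) = 589.8 Ω
I = V/|Z| = 10.1/589.8 = 17.13 mA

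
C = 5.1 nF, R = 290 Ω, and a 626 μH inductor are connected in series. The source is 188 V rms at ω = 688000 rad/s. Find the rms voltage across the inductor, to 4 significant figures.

249.5 V

X_L = ωL = 430.7 Ω
X_C = 1/(ωC) = 285.0 Ω
Net reactance X = X_L − X_C = 145.7 Ω
Z = 290.0 + j145.7 Ω
|Z| = √(290.0² + 145.7²) = 324.5 Ω
I = V/|Z| = 579.3 mA
V_L = I·|Z_L| = 0.5793 × 430.7 = 249.5 V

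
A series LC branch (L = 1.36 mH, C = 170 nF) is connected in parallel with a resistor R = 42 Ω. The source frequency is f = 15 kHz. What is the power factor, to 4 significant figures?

ω = 2πf = 94250 rad/s
X_L = ωL = 128.2 Ω
X_C = 1/(ωC) = 62.41 Ω
Branch 1: Z₁ = R = 42.00 Ω
Branch 2 (series LC): Z₂ = j(X_L − X_C) = j65.76 Ω
Parallel: Z = Z₁Z₂/(Z₁+Z₂), |Z| = 35.40 Ω, ∠Z = 32.56°
cos φ = cos(32.56°) = 0.8428

0.8428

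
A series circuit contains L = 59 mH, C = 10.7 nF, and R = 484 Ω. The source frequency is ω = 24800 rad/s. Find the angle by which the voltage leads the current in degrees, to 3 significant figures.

X_L = ωL = 1460 Ω
X_C = 1/(ωC) = 3770 Ω
Net reactance X = X_L − X_C = -2310 Ω
Z = 484 − j2310 Ω
|Z| = √(484² + 2310²) = 2360 Ω
∠Z = arctan(-2310/484) = -78.1°

-78.1°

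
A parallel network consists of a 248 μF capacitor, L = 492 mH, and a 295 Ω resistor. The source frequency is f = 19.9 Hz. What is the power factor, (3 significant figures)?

0.224

ω = 2πf = 125.0 rad/s
X_L = ωL = 61.5 Ω
X_C = 1/(ωC) = 32.2 Ω
Parallel: admittances add. Y = 1/R + 1/(jωL) + jωC
Y = (0.00339 + j0.0148) S
|Y| = 0.0151 S → |Z| = 1/|Y| = 66.1 Ω, ∠Z = −∠Y = -77.1°
cos φ = cos(-77.1°) = 0.224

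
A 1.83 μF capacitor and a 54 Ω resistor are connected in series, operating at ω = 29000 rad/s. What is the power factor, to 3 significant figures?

X_C = 1/(ωC) = 18.8 Ω
Z = 54.0 − j18.8 Ω
|Z| = √(54.0² + 18.8²) = 57.2 Ω
∠Z = arctan(-18.8/54.0) = -19.2°
cos φ = cos(-19.2°) = 0.944

0.944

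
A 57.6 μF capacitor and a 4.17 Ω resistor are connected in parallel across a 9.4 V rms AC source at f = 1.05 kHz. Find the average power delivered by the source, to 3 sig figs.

21.2 W

ω = 2πf = 6597 rad/s
X_C = 1/(ωC) = 2.63 Ω
Parallel: admittances add. Y = 1/R + jωC
Y = (0.240 + j0.380) S
|Y| = 0.449 S → |Z| = 1/|Y| = 2.23 Ω, ∠Z = −∠Y = -57.7°
I = V/|Z| = 4.22 A
P = VI cos φ = 9.4 × 4.22 × cos(-57.7°) = 21.2 W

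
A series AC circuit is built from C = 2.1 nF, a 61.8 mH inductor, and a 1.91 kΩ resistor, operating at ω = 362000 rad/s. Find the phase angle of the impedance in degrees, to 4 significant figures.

X_L = ωL = 22370 Ω
X_C = 1/(ωC) = 1315 Ω
Net reactance X = X_L − X_C = 21060 Ω
Z = 1910 + j21060 Ω
|Z| = √(1910² + 21060²) = 21140 Ω
∠Z = arctan(21060/1910) = 84.82°

84.82°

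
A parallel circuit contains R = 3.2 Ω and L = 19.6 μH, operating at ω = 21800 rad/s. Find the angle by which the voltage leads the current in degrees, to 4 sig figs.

82.39°

X_L = ωL = 0.4273 Ω
Parallel: admittances add. Y = 1/R + 1/(jωL)
Y = (0.3125 − j2.340) S
|Y| = 2.361 S → |Z| = 1/|Y| = 0.4235 Ω, ∠Z = −∠Y = 82.39°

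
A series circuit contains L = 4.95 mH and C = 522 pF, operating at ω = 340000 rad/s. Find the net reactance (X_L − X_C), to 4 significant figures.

X_L = ωL = 1683 Ω
X_C = 1/(ωC) = 5634 Ω
X = 1683 − 5634 = -3951 Ω

-3951 Ω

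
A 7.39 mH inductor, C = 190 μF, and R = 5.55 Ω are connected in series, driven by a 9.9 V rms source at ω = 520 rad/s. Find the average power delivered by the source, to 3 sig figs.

X_L = ωL = 3.84 Ω
X_C = 1/(ωC) = 10.1 Ω
Net reactance X = X_L − X_C = -6.28 Ω
Z = 5.55 − j6.28 Ω
|Z| = √(5.55² + 6.28²) = 8.38 Ω
∠Z = arctan(-6.28/5.55) = -48.5°
I = V/|Z| = 1.18 A
P = VI cos φ = 9.9 × 1.18 × cos(-48.5°) = 7.75 W

7.75 W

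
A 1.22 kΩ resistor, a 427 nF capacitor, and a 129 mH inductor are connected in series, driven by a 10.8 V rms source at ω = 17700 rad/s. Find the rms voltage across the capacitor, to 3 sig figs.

0.578 V

X_L = ωL = 2280 Ω
X_C = 1/(ωC) = 132 Ω
Net reactance X = X_L − X_C = 2150 Ω
Z = 1220 + j2150 Ω
|Z| = √(1220² + 2150²) = 2470 Ω
I = V/|Z| = 4.37 mA
V_C = I·|Z_C| = 0.00437 × 132 = 0.578 V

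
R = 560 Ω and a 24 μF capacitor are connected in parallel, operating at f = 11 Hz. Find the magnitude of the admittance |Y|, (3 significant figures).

2.44 mS

ω = 2πf = 69.12 rad/s
X_C = 1/(ωC) = 603 Ω
Parallel: admittances add. Y = 1/R + jωC
Y = (0.00179 + j0.00166) S
|Y| = 0.00244 S → |Z| = 1/|Y| = 410 Ω, ∠Z = −∠Y = -42.9°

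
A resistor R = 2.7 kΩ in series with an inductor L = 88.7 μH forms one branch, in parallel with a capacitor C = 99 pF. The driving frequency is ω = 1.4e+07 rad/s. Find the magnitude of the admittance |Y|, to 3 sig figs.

X_L = ωL = 1240 Ω
X_C = 1/(ωC) = 722 Ω
Branch 1 (R+jX_L): Z₁ = 2700 + j1240 Ω, |Z₁| = 2970 Ω
Branch 2 (−jX_C): Z₂ = −j722 Ω
Parallel: Z = Z₁Z₂/(Z₁+Z₂), |Z| = 780 Ω, ∠Z = -76.2°
|Y| = 1/|Z| = 1.28 mS

1.28 mS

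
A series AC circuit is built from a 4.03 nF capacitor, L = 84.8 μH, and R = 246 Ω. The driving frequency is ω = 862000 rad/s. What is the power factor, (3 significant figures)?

0.753

X_L = ωL = 73.1 Ω
X_C = 1/(ωC) = 288 Ω
Net reactance X = X_L − X_C = -215 Ω
Z = 246 − j215 Ω
|Z| = √(246² + 215²) = 327 Ω
∠Z = arctan(-215/246) = -41.1°
cos φ = cos(-41.1°) = 0.753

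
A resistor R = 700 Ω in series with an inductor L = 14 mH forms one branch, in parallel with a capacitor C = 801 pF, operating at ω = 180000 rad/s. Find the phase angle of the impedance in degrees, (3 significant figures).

65.5°

X_L = ωL = 2520 Ω
X_C = 1/(ωC) = 6940 Ω
Branch 1 (R+jX_L): Z₁ = 700 + j2520 Ω, |Z₁| = 2620 Ω
Branch 2 (−jX_C): Z₂ = −j6940 Ω
Parallel: Z = Z₁Z₂/(Z₁+Z₂), |Z| = 4060 Ω, ∠Z = 65.5°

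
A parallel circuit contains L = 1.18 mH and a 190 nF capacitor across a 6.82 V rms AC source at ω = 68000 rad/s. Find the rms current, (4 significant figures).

3.119 mA

X_L = ωL = 80.24 Ω
X_C = 1/(ωC) = 77.40 Ω
Parallel: admittances add. Y = 1/(jωL) + jωC
Y = (0 + j0.0004574) S
|Y| = 0.0004574 S → |Z| = 1/|Y| = 2186 Ω, ∠Z = −∠Y = -90.00°
I = V/|Z| = 6.82/2186 = 3.119 mA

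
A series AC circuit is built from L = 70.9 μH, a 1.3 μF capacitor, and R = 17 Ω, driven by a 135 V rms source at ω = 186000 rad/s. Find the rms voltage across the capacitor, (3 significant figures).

X_L = ωL = 13.2 Ω
X_C = 1/(ωC) = 4.14 Ω
Net reactance X = X_L − X_C = 9.05 Ω
Z = 17.0 + j9.05 Ω
|Z| = √(17.0² + 9.05²) = 19.3 Ω
I = V/|Z| = 7.01 A
V_C = I·|Z_C| = 7.01 × 4.14 = 29.0 V

29.0 V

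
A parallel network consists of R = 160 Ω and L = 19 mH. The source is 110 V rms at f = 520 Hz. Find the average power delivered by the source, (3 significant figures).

ω = 2πf = 3267 rad/s
X_L = ωL = 62.1 Ω
Parallel: admittances add. Y = 1/R + 1/(jωL)
Y = (0.00625 − j0.0161) S
|Y| = 0.0173 S → |Z| = 1/|Y| = 57.9 Ω, ∠Z = −∠Y = 68.8°
I = V/|Z| = 1.90 A
P = VI cos φ = 110 × 1.90 × cos(68.8°) = 75.6 W

75.6 W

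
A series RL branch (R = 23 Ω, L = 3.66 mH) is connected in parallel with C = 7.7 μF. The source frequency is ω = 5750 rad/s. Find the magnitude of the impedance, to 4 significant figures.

30.55 Ω

X_L = ωL = 21.05 Ω
X_C = 1/(ωC) = 22.59 Ω
Branch 1 (R+jX_L): Z₁ = 23.00 + j21.05 Ω, |Z₁| = 31.18 Ω
Branch 2 (−jX_C): Z₂ = −j22.59 Ω
Parallel: Z = Z₁Z₂/(Z₁+Z₂), |Z| = 30.55 Ω, ∠Z = -43.71°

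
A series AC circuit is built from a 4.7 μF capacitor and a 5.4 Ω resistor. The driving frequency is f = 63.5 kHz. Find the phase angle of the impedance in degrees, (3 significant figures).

-5.64°

ω = 2πf = 399000 rad/s
X_C = 1/(ωC) = 0.533 Ω
Z = 5.40 − j0.533 Ω
|Z| = √(5.40² + 0.533²) = 5.43 Ω
∠Z = arctan(-0.533/5.40) = -5.64°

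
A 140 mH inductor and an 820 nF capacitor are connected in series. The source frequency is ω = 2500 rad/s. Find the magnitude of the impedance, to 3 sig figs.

X_L = ωL = 350 Ω
X_C = 1/(ωC) = 488 Ω
Net reactance X = X_L − X_C = -138 Ω
Z = − j138 Ω
|Z| = √(0² + 138²) = 138 Ω

138 Ω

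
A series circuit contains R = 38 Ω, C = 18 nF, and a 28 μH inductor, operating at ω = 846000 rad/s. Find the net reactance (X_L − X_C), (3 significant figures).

X_L = ωL = 23.7 Ω
X_C = 1/(ωC) = 65.7 Ω
X = 23.7 − 65.7 = -42.0 Ω

-42.0 Ω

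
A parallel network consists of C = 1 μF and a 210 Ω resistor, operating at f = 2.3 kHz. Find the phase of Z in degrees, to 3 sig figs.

ω = 2πf = 14450 rad/s
X_C = 1/(ωC) = 69.2 Ω
Parallel: admittances add. Y = 1/R + jωC
Y = (0.00476 + j0.0145) S
|Y| = 0.0152 S → |Z| = 1/|Y| = 65.7 Ω, ∠Z = −∠Y = -71.8°

-71.8°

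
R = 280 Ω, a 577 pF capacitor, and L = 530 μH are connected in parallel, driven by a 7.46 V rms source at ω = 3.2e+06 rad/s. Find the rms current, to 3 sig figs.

28.2 mA

X_L = ωL = 1700 Ω
X_C = 1/(ωC) = 542 Ω
Parallel: admittances add. Y = 1/R + 1/(jωL) + jωC
Y = (0.00357 + j0.00126) S
|Y| = 0.00379 S → |Z| = 1/|Y| = 264 Ω, ∠Z = −∠Y = -19.4°
I = V/|Z| = 7.46/264 = 28.2 mA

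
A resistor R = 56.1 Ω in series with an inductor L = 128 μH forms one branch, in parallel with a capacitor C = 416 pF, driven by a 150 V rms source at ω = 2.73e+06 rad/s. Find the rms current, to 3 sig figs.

X_L = ωL = 349 Ω
X_C = 1/(ωC) = 881 Ω
Branch 1 (R+jX_L): Z₁ = 56.1 + j349 Ω, |Z₁| = 354 Ω
Branch 2 (−jX_C): Z₂ = −j881 Ω
Parallel: Z = Z₁Z₂/(Z₁+Z₂), |Z| = 584 Ω, ∠Z = 74.8°
I = V/|Z| = 150/584 = 257 mA

257 mA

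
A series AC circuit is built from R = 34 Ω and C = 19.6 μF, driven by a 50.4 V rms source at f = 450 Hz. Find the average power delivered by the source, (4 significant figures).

58.29 W

ω = 2πf = 2827 rad/s
X_C = 1/(ωC) = 18.04 Ω
Z = 34.00 − j18.04 Ω
|Z| = √(34.00² + 18.04²) = 38.49 Ω
∠Z = arctan(-18.04/34.00) = -27.96°
I = V/|Z| = 1.309 A
P = VI cos φ = 50.4 × 1.309 × cos(-27.96°) = 58.29 W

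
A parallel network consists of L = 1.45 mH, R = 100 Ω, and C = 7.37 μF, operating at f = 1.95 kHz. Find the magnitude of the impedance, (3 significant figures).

ω = 2πf = 12250 rad/s
X_L = ωL = 17.8 Ω
X_C = 1/(ωC) = 11.1 Ω
Parallel: admittances add. Y = 1/R + 1/(jωL) + jωC
Y = (0.0100 + j0.0340) S
|Y| = 0.0355 S → |Z| = 1/|Y| = 28.2 Ω, ∠Z = −∠Y = -73.6°

28.2 Ω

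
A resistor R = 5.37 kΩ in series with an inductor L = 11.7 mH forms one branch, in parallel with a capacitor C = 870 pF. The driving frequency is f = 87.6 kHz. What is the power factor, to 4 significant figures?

0.1935

ω = 2πf = 550400 rad/s
X_L = ωL = 6440 Ω
X_C = 1/(ωC) = 2088 Ω
Branch 1 (R+jX_L): Z₁ = 5370 + j6440 Ω, |Z₁| = 8385 Ω
Branch 2 (−jX_C): Z₂ = −j2088 Ω
Parallel: Z = Z₁Z₂/(Z₁+Z₂), |Z| = 2533 Ω, ∠Z = -78.84°
cos φ = cos(-78.84°) = 0.1935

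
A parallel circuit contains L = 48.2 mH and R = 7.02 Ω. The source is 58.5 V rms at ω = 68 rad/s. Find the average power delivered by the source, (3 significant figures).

488 W

X_L = ωL = 3.28 Ω
Parallel: admittances add. Y = 1/R + 1/(jωL)
Y = (0.142 − j0.305) S
|Y| = 0.337 S → |Z| = 1/|Y| = 2.97 Ω, ∠Z = −∠Y = 65.0°
I = V/|Z| = 19.7 A
P = VI cos φ = 58.5 × 19.7 × cos(65.0°) = 488 W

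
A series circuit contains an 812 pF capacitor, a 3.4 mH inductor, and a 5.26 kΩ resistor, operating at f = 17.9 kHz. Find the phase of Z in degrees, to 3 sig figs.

-63.5°

ω = 2πf = 112500 rad/s
X_L = ωL = 382 Ω
X_C = 1/(ωC) = 10900 Ω
Net reactance X = X_L − X_C = -10600 Ω
Z = 5260 − j10600 Ω
|Z| = √(5260² + 10600²) = 11800 Ω
∠Z = arctan(-10600/5260) = -63.5°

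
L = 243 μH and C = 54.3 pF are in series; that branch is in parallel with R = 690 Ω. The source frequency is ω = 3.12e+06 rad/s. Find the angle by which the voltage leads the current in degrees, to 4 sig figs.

X_L = ωL = 758.2 Ω
X_C = 1/(ωC) = 5903 Ω
Branch 1: Z₁ = R = 690.0 Ω
Branch 2 (series LC): Z₂ = j(X_L − X_C) = −j5144 Ω
Parallel: Z = Z₁Z₂/(Z₁+Z₂), |Z| = 683.9 Ω, ∠Z = -7.639°

-7.639°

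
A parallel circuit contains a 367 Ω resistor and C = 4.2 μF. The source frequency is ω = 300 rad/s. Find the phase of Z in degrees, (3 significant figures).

-24.8°

X_C = 1/(ωC) = 794 Ω
Parallel: admittances add. Y = 1/R + jωC
Y = (0.00272 + j0.00126) S
|Y| = 0.00300 S → |Z| = 1/|Y| = 333 Ω, ∠Z = −∠Y = -24.8°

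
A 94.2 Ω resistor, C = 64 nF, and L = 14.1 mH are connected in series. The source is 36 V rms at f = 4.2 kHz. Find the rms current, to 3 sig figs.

ω = 2πf = 26390 rad/s
X_L = ωL = 372 Ω
X_C = 1/(ωC) = 592 Ω
Net reactance X = X_L − X_C = -220 Ω
Z = 94.2 − j220 Ω
|Z| = √(94.2² + 220²) = 239 Ω
I = V/|Z| = 36/239 = 150 mA

150 mA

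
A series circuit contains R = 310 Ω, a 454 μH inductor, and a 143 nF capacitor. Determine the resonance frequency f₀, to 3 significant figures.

19.8 kHz

ω₀ = 1/√(LC) = 1/√(0.000454 × 1.43e-07) = 124100 rad/s
f₀ = ω₀/(2π) = 19.8 kHz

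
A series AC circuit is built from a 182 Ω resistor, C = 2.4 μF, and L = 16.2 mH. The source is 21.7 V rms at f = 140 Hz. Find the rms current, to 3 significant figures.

43.9 mA

ω = 2πf = 879.6 rad/s
X_L = ωL = 14.3 Ω
X_C = 1/(ωC) = 474 Ω
Net reactance X = X_L − X_C = -459 Ω
Z = 182 − j459 Ω
|Z| = √(182² + 459²) = 494 Ω
I = V/|Z| = 21.7/494 = 43.9 mA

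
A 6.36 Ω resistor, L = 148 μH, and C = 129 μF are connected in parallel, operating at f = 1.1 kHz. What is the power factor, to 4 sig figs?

0.8773

ω = 2πf = 6912 rad/s
X_L = ωL = 1.023 Ω
X_C = 1/(ωC) = 1.122 Ω
Parallel: admittances add. Y = 1/R + 1/(jωL) + jωC
Y = (0.1572 − j0.08603) S
|Y| = 0.1792 S → |Z| = 1/|Y| = 5.579 Ω, ∠Z = −∠Y = 28.68°
cos φ = cos(28.68°) = 0.8773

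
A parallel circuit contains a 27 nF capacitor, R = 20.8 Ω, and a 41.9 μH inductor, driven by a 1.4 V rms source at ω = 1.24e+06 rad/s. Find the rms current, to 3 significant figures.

70.2 mA

X_L = ωL = 52.0 Ω
X_C = 1/(ωC) = 29.9 Ω
Parallel: admittances add. Y = 1/R + 1/(jωL) + jωC
Y = (0.0481 + j0.0142) S
|Y| = 0.0501 S → |Z| = 1/|Y| = 19.9 Ω, ∠Z = −∠Y = -16.5°
I = V/|Z| = 1.4/19.9 = 70.2 mA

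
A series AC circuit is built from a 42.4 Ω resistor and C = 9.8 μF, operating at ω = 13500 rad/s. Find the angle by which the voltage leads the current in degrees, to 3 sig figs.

-10.1°

X_C = 1/(ωC) = 7.56 Ω
Z = 42.4 − j7.56 Ω
|Z| = √(42.4² + 7.56²) = 43.1 Ω
∠Z = arctan(-7.56/42.4) = -10.1°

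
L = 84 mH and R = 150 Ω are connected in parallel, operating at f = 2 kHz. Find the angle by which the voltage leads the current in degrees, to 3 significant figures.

8.09°

ω = 2πf = 12570 rad/s
X_L = ωL = 1060 Ω
Parallel: admittances add. Y = 1/R + 1/(jωL)
Y = (0.00667 − j0.000947) S
|Y| = 0.00673 S → |Z| = 1/|Y| = 149 Ω, ∠Z = −∠Y = 8.09°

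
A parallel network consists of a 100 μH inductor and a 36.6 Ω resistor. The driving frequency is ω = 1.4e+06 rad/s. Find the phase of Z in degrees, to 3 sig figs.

14.7°

X_L = ωL = 140 Ω
Parallel: admittances add. Y = 1/R + 1/(jωL)
Y = (0.0273 − j0.00714) S
|Y| = 0.0282 S → |Z| = 1/|Y| = 35.4 Ω, ∠Z = −∠Y = 14.7°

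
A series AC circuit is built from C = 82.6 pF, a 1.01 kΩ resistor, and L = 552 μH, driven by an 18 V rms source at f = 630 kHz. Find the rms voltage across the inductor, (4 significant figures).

ω = 2πf = 3.958e+06 rad/s
X_L = ωL = 2185 Ω
X_C = 1/(ωC) = 3058 Ω
Net reactance X = X_L − X_C = -873.4 Ω
Z = 1010 − j873.4 Ω
|Z| = √(1010² + 873.4²) = 1335 Ω
I = V/|Z| = 13.48 mA
V_L = I·|Z_L| = 0.01348 × 2185 = 29.46 V

29.46 V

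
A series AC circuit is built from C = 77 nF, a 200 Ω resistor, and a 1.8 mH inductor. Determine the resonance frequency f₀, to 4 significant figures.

13.52 kHz

ω₀ = 1/√(LC) = 1/√(0.0018 × 7.7e-08) = 84940 rad/s
f₀ = ω₀/(2π) = 13.52 kHz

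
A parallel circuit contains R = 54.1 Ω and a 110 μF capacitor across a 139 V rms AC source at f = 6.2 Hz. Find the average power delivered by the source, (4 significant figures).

ω = 2πf = 38.96 rad/s
X_C = 1/(ωC) = 233.4 Ω
Parallel: admittances add. Y = 1/R + jωC
Y = (0.01848 + j0.004285) S
|Y| = 0.01897 S → |Z| = 1/|Y| = 52.70 Ω, ∠Z = −∠Y = -13.05°
I = V/|Z| = 2.637 A
P = VI cos φ = 139 × 2.637 × cos(-13.05°) = 357.1 W

357.1 W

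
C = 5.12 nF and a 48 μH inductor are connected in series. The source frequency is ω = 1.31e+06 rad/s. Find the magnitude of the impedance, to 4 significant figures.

86.21 Ω

X_L = ωL = 62.88 Ω
X_C = 1/(ωC) = 149.1 Ω
Net reactance X = X_L − X_C = -86.21 Ω
Z = − j86.21 Ω
|Z| = √(0² + 86.21²) = 86.21 Ω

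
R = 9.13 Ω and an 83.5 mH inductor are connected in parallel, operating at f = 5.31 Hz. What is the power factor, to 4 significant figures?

ω = 2πf = 33.36 rad/s
X_L = ωL = 2.786 Ω
Parallel: admittances add. Y = 1/R + 1/(jωL)
Y = (0.1095 − j0.3590) S
|Y| = 0.3753 S → |Z| = 1/|Y| = 2.665 Ω, ∠Z = −∠Y = 73.03°
cos φ = cos(73.03°) = 0.2918

0.2918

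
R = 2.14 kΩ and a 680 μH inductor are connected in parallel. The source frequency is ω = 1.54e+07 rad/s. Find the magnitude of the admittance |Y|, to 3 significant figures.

477 μS

X_L = ωL = 10500 Ω
Parallel: admittances add. Y = 1/R + 1/(jωL)
Y = (0.000467 − j9.55e-05) S
|Y| = 0.000477 S → |Z| = 1/|Y| = 2100 Ω, ∠Z = −∠Y = 11.5°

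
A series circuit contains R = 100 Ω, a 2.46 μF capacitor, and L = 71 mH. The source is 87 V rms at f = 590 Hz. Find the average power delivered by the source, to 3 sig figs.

22.5 W

ω = 2πf = 3707 rad/s
X_L = ωL = 263 Ω
X_C = 1/(ωC) = 110 Ω
Net reactance X = X_L − X_C = 154 Ω
Z = 100 + j154 Ω
|Z| = √(100² + 154²) = 183 Ω
∠Z = arctan(154/100) = 56.9°
I = V/|Z| = 475 mA
P = VI cos φ = 87 × 0.475 × cos(56.9°) = 22.5 W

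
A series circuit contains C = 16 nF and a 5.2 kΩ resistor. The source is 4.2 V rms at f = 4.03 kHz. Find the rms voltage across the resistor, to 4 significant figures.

ω = 2πf = 25320 rad/s
X_C = 1/(ωC) = 2468 Ω
Z = 5200 − j2468 Ω
|Z| = √(5200² + 2468²) = 5756 Ω
I = V/|Z| = 729.7 μA
V_R = I·|Z_R| = 0.0007297 × 5200 = 3.794 V

3.794 V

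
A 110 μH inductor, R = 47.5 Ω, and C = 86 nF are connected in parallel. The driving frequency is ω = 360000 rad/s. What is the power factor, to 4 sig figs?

0.9652

X_L = ωL = 39.60 Ω
X_C = 1/(ωC) = 32.30 Ω
Parallel: admittances add. Y = 1/R + 1/(jωL) + jωC
Y = (0.02105 + j0.005707) S
|Y| = 0.02181 S → |Z| = 1/|Y| = 45.85 Ω, ∠Z = −∠Y = -15.17°
cos φ = cos(-15.17°) = 0.9652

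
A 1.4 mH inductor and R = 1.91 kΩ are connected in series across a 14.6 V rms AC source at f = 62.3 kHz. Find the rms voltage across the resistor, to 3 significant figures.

ω = 2πf = 391400 rad/s
X_L = ωL = 548 Ω
Z = 1910 + j548 Ω
|Z| = √(1910² + 548²) = 1990 Ω
I = V/|Z| = 7.35 mA
V_R = I·|Z_R| = 0.00735 × 1910 = 14.0 V

14.0 V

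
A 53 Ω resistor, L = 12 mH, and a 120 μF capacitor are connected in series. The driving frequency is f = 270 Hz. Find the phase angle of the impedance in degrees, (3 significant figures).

16.2°

ω = 2πf = 1696 rad/s
X_L = ωL = 20.4 Ω
X_C = 1/(ωC) = 4.91 Ω
Net reactance X = X_L − X_C = 15.4 Ω
Z = 53.0 + j15.4 Ω
|Z| = √(53.0² + 15.4²) = 55.2 Ω
∠Z = arctan(15.4/53.0) = 16.2°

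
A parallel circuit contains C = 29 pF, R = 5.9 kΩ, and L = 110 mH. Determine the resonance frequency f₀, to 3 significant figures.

89.1 kHz

ω₀ = 1/√(LC) = 1/√(0.11 × 2.9e-11) = 559900 rad/s
f₀ = ω₀/(2π) = 89.1 kHz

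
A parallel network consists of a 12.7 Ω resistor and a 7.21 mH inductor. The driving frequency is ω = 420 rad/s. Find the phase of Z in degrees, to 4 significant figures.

X_L = ωL = 3.028 Ω
Parallel: admittances add. Y = 1/R + 1/(jωL)
Y = (0.07874 − j0.3302) S
|Y| = 0.3395 S → |Z| = 1/|Y| = 2.946 Ω, ∠Z = −∠Y = 76.59°

76.59°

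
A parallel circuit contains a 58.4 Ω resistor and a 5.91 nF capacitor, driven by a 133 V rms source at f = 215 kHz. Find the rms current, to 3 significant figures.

ω = 2πf = 1.351e+06 rad/s
X_C = 1/(ωC) = 125 Ω
Parallel: admittances add. Y = 1/R + jωC
Y = (0.0171 + j0.00798) S
|Y| = 0.0189 S → |Z| = 1/|Y| = 52.9 Ω, ∠Z = −∠Y = -25.0°
I = V/|Z| = 133/52.9 = 2.51 A

2.51 A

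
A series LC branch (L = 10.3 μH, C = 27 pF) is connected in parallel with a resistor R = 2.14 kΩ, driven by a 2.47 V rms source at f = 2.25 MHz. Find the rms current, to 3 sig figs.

ω = 2πf = 1.414e+07 rad/s
X_L = ωL = 146 Ω
X_C = 1/(ωC) = 2620 Ω
Branch 1: Z₁ = R = 2140 Ω
Branch 2 (series LC): Z₂ = j(X_L − X_C) = −j2470 Ω
Parallel: Z = Z₁Z₂/(Z₁+Z₂), |Z| = 1620 Ω, ∠Z = -40.9°
I = V/|Z| = 2.47/1620 = 1.53 mA

1.53 mA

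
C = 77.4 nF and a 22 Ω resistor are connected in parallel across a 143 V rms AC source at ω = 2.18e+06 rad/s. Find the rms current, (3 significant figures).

25.0 A

X_C = 1/(ωC) = 5.93 Ω
Parallel: admittances add. Y = 1/R + jωC
Y = (0.0455 + j0.169) S
|Y| = 0.175 S → |Z| = 1/|Y| = 5.72 Ω, ∠Z = −∠Y = -74.9°
I = V/|Z| = 143/5.72 = 25.0 A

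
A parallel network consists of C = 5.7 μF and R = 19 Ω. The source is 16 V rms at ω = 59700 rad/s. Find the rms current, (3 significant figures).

X_C = 1/(ωC) = 2.94 Ω
Parallel: admittances add. Y = 1/R + jωC
Y = (0.0526 + j0.340) S
|Y| = 0.344 S → |Z| = 1/|Y| = 2.90 Ω, ∠Z = −∠Y = -81.2°
I = V/|Z| = 16/2.90 = 5.51 A

5.51 A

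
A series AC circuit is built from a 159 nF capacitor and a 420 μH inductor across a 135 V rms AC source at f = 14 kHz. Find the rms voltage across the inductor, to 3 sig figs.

144 V

ω = 2πf = 87960 rad/s
X_L = ωL = 36.9 Ω
X_C = 1/(ωC) = 71.5 Ω
Net reactance X = X_L − X_C = -34.6 Ω
Z = − j34.6 Ω
|Z| = √(0² + 34.6²) = 34.6 Ω
I = V/|Z| = 3.91 A
V_L = I·|Z_L| = 3.91 × 36.9 = 144 V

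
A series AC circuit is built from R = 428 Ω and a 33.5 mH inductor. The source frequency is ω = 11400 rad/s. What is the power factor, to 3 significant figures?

0.746

X_L = ωL = 382 Ω
Z = 428 + j382 Ω
|Z| = √(428² + 382²) = 574 Ω
∠Z = arctan(382/428) = 41.7°
cos φ = cos(41.7°) = 0.746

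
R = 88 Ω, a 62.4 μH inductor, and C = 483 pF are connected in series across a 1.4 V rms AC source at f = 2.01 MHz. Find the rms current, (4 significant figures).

ω = 2πf = 1.263e+07 rad/s
X_L = ωL = 788.1 Ω
X_C = 1/(ωC) = 163.9 Ω
Net reactance X = X_L − X_C = 624.1 Ω
Z = 88.00 + j624.1 Ω
|Z| = √(88.00² + 624.1²) = 630.3 Ω
I = V/|Z| = 1.4/630.3 = 2.221 mA

2.221 mA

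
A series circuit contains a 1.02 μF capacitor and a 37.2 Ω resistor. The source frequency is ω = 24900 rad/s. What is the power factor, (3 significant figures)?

X_C = 1/(ωC) = 39.4 Ω
Z = 37.2 − j39.4 Ω
|Z| = √(37.2² + 39.4²) = 54.2 Ω
∠Z = arctan(-39.4/37.2) = -46.6°
cos φ = cos(-46.6°) = 0.687

0.687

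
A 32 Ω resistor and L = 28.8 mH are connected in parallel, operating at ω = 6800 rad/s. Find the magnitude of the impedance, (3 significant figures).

X_L = ωL = 196 Ω
Parallel: admittances add. Y = 1/R + 1/(jωL)
Y = (0.0312 − j0.00511) S
|Y| = 0.0317 S → |Z| = 1/|Y| = 31.6 Ω, ∠Z = −∠Y = 9.28°

31.6 Ω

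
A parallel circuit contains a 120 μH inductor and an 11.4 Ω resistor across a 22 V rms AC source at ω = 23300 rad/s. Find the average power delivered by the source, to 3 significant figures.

X_L = ωL = 2.80 Ω
Parallel: admittances add. Y = 1/R + 1/(jωL)
Y = (0.0877 − j0.358) S
|Y| = 0.368 S → |Z| = 1/|Y| = 2.72 Ω, ∠Z = −∠Y = 76.2°
I = V/|Z| = 8.10 A
P = VI cos φ = 22 × 8.10 × cos(76.2°) = 42.5 W

42.5 W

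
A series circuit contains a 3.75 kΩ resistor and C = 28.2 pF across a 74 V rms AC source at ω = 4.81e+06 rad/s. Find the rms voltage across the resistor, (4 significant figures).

X_C = 1/(ωC) = 7372 Ω
Z = 3750 − j7372 Ω
|Z| = √(3750² + 7372²) = 8271 Ω
I = V/|Z| = 8.947 mA
V_R = I·|Z_R| = 0.008947 × 3750 = 33.55 V

33.55 V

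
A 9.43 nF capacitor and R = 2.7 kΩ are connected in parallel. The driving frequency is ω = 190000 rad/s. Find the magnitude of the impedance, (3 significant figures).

547 Ω

X_C = 1/(ωC) = 558 Ω
Parallel: admittances add. Y = 1/R + jωC
Y = (0.000370 + j0.00179) S
|Y| = 0.00183 S → |Z| = 1/|Y| = 547 Ω, ∠Z = −∠Y = -78.3°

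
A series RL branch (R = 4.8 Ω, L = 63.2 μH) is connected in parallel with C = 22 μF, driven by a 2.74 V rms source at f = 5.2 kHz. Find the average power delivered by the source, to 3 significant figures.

ω = 2πf = 32670 rad/s
X_L = ωL = 2.06 Ω
X_C = 1/(ωC) = 1.39 Ω
Branch 1 (R+jX_L): Z₁ = 4.80 + j2.06 Ω, |Z₁| = 5.23 Ω
Branch 2 (−jX_C): Z₂ = −j1.39 Ω
Parallel: Z = Z₁Z₂/(Z₁+Z₂), |Z| = 1.50 Ω, ∠Z = -74.7°
I = V/|Z| = 1.83 A
P = VI cos φ = 2.74 × 1.83 × cos(-74.7°) = 1.32 W

1.32 W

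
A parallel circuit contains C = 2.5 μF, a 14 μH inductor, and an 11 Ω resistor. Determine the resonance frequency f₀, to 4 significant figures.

26.90 kHz

ω₀ = 1/√(LC) = 1/√(1.4e-05 × 2.5e-06) = 169000 rad/s
f₀ = ω₀/(2π) = 26.90 kHz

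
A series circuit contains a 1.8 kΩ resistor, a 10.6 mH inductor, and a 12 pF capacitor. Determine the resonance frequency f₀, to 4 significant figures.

446.2 kHz

ω₀ = 1/√(LC) = 1/√(0.0106 × 1.2e-11) = 2.804e+06 rad/s
f₀ = ω₀/(2π) = 446.2 kHz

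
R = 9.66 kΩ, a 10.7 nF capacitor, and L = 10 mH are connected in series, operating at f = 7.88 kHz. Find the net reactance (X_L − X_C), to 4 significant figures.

-1392 Ω

ω = 2πf = 49510 rad/s
X_L = ωL = 495.1 Ω
X_C = 1/(ωC) = 1888 Ω
X = 495.1 − 1888 = -1392 Ω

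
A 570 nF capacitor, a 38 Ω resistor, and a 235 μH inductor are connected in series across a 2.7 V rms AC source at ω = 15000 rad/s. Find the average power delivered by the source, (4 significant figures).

19.36 mW

X_L = ωL = 3.525 Ω
X_C = 1/(ωC) = 117.0 Ω
Net reactance X = X_L − X_C = -113.4 Ω
Z = 38.00 − j113.4 Ω
|Z| = √(38.00² + 113.4²) = 119.6 Ω
∠Z = arctan(-113.4/38.00) = -71.48°
I = V/|Z| = 22.57 mA
P = VI cos φ = 2.7 × 0.02257 × cos(-71.48°) = 19.36 mW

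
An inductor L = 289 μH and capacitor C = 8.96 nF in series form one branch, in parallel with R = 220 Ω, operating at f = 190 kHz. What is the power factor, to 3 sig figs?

0.753

ω = 2πf = 1.194e+06 rad/s
X_L = ωL = 345 Ω
X_C = 1/(ωC) = 93.5 Ω
Branch 1: Z₁ = R = 220 Ω
Branch 2 (series LC): Z₂ = j(X_L − X_C) = j252 Ω
Parallel: Z = Z₁Z₂/(Z₁+Z₂), |Z| = 166 Ω, ∠Z = 41.2°
cos φ = cos(41.2°) = 0.753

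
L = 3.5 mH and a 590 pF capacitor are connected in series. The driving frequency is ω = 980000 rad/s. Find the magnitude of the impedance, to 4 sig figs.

1700 Ω

X_L = ωL = 3430 Ω
X_C = 1/(ωC) = 1730 Ω
Net reactance X = X_L − X_C = 1700 Ω
Z = j1700 Ω
|Z| = √(0² + 1700²) = 1700 Ω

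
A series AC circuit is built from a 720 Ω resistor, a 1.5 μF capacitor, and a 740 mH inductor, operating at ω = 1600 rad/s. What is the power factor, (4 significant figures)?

0.6843

X_L = ωL = 1184 Ω
X_C = 1/(ωC) = 416.7 Ω
Net reactance X = X_L − X_C = 767.3 Ω
Z = 720.0 + j767.3 Ω
|Z| = √(720.0² + 767.3²) = 1052 Ω
∠Z = arctan(767.3/720.0) = 46.82°
cos φ = cos(46.82°) = 0.6843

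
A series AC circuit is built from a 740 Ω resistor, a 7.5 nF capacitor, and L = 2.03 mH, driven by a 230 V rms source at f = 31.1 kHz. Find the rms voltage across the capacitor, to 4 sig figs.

ω = 2πf = 195400 rad/s
X_L = ωL = 396.7 Ω
X_C = 1/(ωC) = 682.3 Ω
Net reactance X = X_L − X_C = -285.7 Ω
Z = 740.0 − j285.7 Ω
|Z| = √(740.0² + 285.7²) = 793.2 Ω
I = V/|Z| = 290.0 mA
V_C = I·|Z_C| = 0.2900 × 682.3 = 197.8 V

197.8 V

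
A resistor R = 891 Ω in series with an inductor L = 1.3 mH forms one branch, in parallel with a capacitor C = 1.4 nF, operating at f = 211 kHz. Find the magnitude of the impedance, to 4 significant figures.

ω = 2πf = 1.326e+06 rad/s
X_L = ωL = 1723 Ω
X_C = 1/(ωC) = 538.8 Ω
Branch 1 (R+jX_L): Z₁ = 891.0 + j1723 Ω, |Z₁| = 1940 Ω
Branch 2 (−jX_C): Z₂ = −j538.8 Ω
Parallel: Z = Z₁Z₂/(Z₁+Z₂), |Z| = 705.2 Ω, ∠Z = -80.39°

705.2 Ω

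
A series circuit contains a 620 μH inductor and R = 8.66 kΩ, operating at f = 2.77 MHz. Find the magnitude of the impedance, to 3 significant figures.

ω = 2πf = 1.74e+07 rad/s
X_L = ωL = 10800 Ω
Z = 8660 + j10800 Ω
|Z| = √(8660² + 10800²) = 13800 Ω

13800 Ω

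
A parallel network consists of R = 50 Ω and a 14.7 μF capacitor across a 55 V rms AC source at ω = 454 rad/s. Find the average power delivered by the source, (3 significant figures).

X_C = 1/(ωC) = 150 Ω
Parallel: admittances add. Y = 1/R + jωC
Y = (0.0200 + j0.00667) S
|Y| = 0.0211 S → |Z| = 1/|Y| = 47.4 Ω, ∠Z = −∠Y = -18.5°
I = V/|Z| = 1.16 A
P = VI cos φ = 55 × 1.16 × cos(-18.5°) = 60.5 W

60.5 W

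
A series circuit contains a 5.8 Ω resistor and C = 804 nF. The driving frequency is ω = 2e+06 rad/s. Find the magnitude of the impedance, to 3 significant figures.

X_C = 1/(ωC) = 0.622 Ω
Z = 5.80 − j0.622 Ω
|Z| = √(5.80² + 0.622²) = 5.83 Ω

5.83 Ω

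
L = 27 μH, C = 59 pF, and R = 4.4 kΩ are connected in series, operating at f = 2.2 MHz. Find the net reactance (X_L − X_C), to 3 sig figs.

-853 Ω

ω = 2πf = 1.382e+07 rad/s
X_L = ωL = 373 Ω
X_C = 1/(ωC) = 1230 Ω
X = 373 − 1230 = -853 Ω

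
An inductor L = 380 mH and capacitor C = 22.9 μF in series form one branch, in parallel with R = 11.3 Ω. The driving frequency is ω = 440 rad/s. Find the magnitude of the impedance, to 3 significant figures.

11.1 Ω

X_L = ωL = 167 Ω
X_C = 1/(ωC) = 99.2 Ω
Branch 1: Z₁ = R = 11.3 Ω
Branch 2 (series LC): Z₂ = j(X_L − X_C) = j68.0 Ω
Parallel: Z = Z₁Z₂/(Z₁+Z₂), |Z| = 11.1 Ω, ∠Z = 9.44°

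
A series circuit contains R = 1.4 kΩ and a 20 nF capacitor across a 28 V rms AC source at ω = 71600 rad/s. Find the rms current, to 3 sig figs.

17.9 mA

X_C = 1/(ωC) = 698 Ω
Z = 1400 − j698 Ω
|Z| = √(1400² + 698²) = 1560 Ω
I = V/|Z| = 28/1560 = 17.9 mA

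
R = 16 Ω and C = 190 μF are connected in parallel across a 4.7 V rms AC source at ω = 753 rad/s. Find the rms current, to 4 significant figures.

733.8 mA

X_C = 1/(ωC) = 6.990 Ω
Parallel: admittances add. Y = 1/R + jωC
Y = (0.06250 + j0.1431) S
|Y| = 0.1561 S → |Z| = 1/|Y| = 6.405 Ω, ∠Z = −∠Y = -66.40°
I = V/|Z| = 4.7/6.405 = 733.8 mA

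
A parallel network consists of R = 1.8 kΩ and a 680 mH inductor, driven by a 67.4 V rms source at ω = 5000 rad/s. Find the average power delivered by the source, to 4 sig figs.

2.524 W

X_L = ωL = 3400 Ω
Parallel: admittances add. Y = 1/R + 1/(jωL)
Y = (0.0005556 − j0.0002941) S
|Y| = 0.0006286 S → |Z| = 1/|Y| = 1591 Ω, ∠Z = −∠Y = 27.90°
I = V/|Z| = 42.37 mA
P = VI cos φ = 67.4 × 0.04237 × cos(27.90°) = 2.524 W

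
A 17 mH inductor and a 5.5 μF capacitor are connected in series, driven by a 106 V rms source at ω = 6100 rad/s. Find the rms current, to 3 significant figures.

X_L = ωL = 104 Ω
X_C = 1/(ωC) = 29.8 Ω
Net reactance X = X_L − X_C = 73.9 Ω
Z = j73.9 Ω
|Z| = √(0² + 73.9²) = 73.9 Ω
I = V/|Z| = 106/73.9 = 1.43 A

1.43 A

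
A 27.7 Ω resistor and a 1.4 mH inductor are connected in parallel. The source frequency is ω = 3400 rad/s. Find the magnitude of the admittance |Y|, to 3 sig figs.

X_L = ωL = 4.76 Ω
Parallel: admittances add. Y = 1/R + 1/(jωL)
Y = (0.0361 − j0.210) S
|Y| = 0.213 S → |Z| = 1/|Y| = 4.69 Ω, ∠Z = −∠Y = 80.2°

213 mS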